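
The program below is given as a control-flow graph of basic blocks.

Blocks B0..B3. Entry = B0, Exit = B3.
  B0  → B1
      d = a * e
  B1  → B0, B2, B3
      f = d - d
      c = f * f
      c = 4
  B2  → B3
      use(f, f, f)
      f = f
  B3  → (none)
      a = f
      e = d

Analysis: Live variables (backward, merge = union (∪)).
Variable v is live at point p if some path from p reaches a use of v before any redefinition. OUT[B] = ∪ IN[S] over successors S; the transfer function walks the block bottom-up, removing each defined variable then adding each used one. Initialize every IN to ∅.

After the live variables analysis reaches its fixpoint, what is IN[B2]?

Fixpoint table:
  B0:   IN={a, e}   OUT={a, d, e}
  B1:   IN={a, d, e}   OUT={a, d, e, f}
  B2:   IN={d, f}   OUT={d, f}
  B3:   IN={d, f}   OUT={}

Merge at B2: OUT[B2] = IN[B3] = {d, f}
Applying B2's transfer function to that OUT value gives IN[B2] (row B2 above).

Answer: {d, f}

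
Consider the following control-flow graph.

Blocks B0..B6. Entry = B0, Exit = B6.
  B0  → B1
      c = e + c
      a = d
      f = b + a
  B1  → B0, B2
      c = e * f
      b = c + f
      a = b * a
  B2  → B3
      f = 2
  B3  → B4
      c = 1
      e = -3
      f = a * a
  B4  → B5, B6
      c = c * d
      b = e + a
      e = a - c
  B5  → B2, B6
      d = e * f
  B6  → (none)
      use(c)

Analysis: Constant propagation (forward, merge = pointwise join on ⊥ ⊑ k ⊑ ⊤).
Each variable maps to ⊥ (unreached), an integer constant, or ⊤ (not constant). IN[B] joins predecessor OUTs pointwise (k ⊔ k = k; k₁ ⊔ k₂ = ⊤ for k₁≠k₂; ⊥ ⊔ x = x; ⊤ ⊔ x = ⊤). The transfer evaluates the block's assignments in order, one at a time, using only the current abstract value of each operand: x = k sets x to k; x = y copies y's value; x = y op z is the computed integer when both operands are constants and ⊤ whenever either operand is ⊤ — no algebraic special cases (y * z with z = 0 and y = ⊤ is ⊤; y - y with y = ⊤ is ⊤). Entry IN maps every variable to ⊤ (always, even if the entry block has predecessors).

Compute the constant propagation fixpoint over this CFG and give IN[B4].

Per-block solution:
  B0:  IN=(all ⊤)  OUT=(all ⊤)
  B1:  IN=(all ⊤)  OUT=(all ⊤)
  B2:  IN=(all ⊤)  OUT={f:2; rest ⊤}
  B3:  IN={f:2; rest ⊤}  OUT={c:1, e:-3; rest ⊤}
  B4:  IN={c:1, e:-3; rest ⊤}  OUT=(all ⊤)
  B5:  IN=(all ⊤)  OUT=(all ⊤)
  B6:  IN=(all ⊤)  OUT=(all ⊤)

Merge at B4: IN[B4] = OUT[B3] = {a: ⊤, b: ⊤, c: 1, d: ⊤, e: -3, f: ⊤}

Answer: {a: ⊤, b: ⊤, c: 1, d: ⊤, e: -3, f: ⊤}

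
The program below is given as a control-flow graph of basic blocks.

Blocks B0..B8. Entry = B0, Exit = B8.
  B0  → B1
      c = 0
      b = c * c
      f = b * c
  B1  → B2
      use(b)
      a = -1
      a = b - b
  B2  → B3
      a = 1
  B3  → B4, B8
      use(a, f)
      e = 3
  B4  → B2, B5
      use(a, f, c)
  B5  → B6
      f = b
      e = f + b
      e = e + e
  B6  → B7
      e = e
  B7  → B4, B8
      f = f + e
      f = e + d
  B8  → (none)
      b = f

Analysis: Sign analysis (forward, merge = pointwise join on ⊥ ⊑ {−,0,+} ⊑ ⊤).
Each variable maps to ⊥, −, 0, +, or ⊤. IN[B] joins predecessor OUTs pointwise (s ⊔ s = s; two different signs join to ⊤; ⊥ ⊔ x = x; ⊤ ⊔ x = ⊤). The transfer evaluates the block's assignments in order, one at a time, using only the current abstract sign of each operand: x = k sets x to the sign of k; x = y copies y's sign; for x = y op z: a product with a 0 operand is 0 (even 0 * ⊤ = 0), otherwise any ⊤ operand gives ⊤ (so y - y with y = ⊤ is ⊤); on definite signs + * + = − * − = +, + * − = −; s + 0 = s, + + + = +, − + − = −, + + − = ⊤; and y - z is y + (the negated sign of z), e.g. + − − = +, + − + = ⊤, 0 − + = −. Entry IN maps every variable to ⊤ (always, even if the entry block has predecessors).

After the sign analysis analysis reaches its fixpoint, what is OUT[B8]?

Per-block solution:
  B0:   IN=(all ⊤)   OUT={b:0, c:0, f:0; rest ⊤}
  B1:   IN={b:0, c:0, f:0; rest ⊤}   OUT={a:0, b:0, c:0, f:0; rest ⊤}
  B2:   IN={b:0, c:0; rest ⊤}   OUT={a:+, b:0, c:0; rest ⊤}
  B3:   IN={a:+, b:0, c:0; rest ⊤}   OUT={a:+, b:0, c:0, e:+; rest ⊤}
  B4:   IN={a:+, b:0, c:0; rest ⊤}   OUT={a:+, b:0, c:0; rest ⊤}
  B5:   IN={a:+, b:0, c:0; rest ⊤}   OUT={a:+, b:0, c:0, e:0, f:0; rest ⊤}
  B6:   IN={a:+, b:0, c:0, e:0, f:0; rest ⊤}   OUT={a:+, b:0, c:0, e:0, f:0; rest ⊤}
  B7:   IN={a:+, b:0, c:0, e:0, f:0; rest ⊤}   OUT={a:+, b:0, c:0, e:0; rest ⊤}
  B8:   IN={a:+, b:0, c:0; rest ⊤}   OUT={a:+, c:0; rest ⊤}

Merge at B8: IN[B8] = OUT[B3] ⊔ OUT[B7] = {a: +, b: 0, c: 0, d: ⊤, e: ⊤, f: ⊤}
Applying B8's transfer function to that IN value gives OUT[B8] (row B8 above).

Answer: {a: +, b: ⊤, c: 0, d: ⊤, e: ⊤, f: ⊤}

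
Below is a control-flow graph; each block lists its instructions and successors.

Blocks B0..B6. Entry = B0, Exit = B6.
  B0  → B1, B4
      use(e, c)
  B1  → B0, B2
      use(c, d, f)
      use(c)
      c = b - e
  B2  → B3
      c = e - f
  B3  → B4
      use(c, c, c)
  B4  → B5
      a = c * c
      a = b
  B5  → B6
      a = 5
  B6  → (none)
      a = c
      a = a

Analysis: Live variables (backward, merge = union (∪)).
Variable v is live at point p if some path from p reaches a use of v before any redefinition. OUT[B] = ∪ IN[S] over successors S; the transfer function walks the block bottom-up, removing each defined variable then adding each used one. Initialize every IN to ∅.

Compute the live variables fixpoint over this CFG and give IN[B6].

Converged values:
  B0: | IN={b, c, d, e, f} | OUT={b, c, d, e, f}
  B1: | IN={b, c, d, e, f} | OUT={b, c, d, e, f}
  B2: | IN={b, e, f} | OUT={b, c}
  B3: | IN={b, c} | OUT={b, c}
  B4: | IN={b, c} | OUT={c}
  B5: | IN={c} | OUT={c}
  B6: | IN={c} | OUT={}

B6 is the boundary node: OUT[B6] = {}
Applying B6's transfer function to that OUT value gives IN[B6] (row B6 above).

Answer: {c}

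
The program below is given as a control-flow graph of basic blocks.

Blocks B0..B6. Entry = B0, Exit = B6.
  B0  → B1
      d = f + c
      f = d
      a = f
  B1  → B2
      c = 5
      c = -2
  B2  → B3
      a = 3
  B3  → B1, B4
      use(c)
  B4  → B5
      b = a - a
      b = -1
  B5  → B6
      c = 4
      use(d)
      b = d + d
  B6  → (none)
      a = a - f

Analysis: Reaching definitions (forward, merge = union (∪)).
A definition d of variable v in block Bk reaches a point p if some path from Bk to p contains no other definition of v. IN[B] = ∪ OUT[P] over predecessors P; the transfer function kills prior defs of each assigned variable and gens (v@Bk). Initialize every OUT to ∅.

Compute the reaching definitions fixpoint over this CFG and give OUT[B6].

Per-block solution:
  B0:  IN={}  OUT={a@B0, d@B0, f@B0}
  B1:  IN={a@B0, a@B2, c@B1, d@B0, f@B0}  OUT={a@B0, a@B2, c@B1, d@B0, f@B0}
  B2:  IN={a@B0, a@B2, c@B1, d@B0, f@B0}  OUT={a@B2, c@B1, d@B0, f@B0}
  B3:  IN={a@B2, c@B1, d@B0, f@B0}  OUT={a@B2, c@B1, d@B0, f@B0}
  B4:  IN={a@B2, c@B1, d@B0, f@B0}  OUT={a@B2, b@B4, c@B1, d@B0, f@B0}
  B5:  IN={a@B2, b@B4, c@B1, d@B0, f@B0}  OUT={a@B2, b@B5, c@B5, d@B0, f@B0}
  B6:  IN={a@B2, b@B5, c@B5, d@B0, f@B0}  OUT={a@B6, b@B5, c@B5, d@B0, f@B0}

Merge at B6: IN[B6] = OUT[B5] = {a@B2, b@B5, c@B5, d@B0, f@B0}
Applying B6's transfer function to that IN value gives OUT[B6] (row B6 above).

Answer: {a@B6, b@B5, c@B5, d@B0, f@B0}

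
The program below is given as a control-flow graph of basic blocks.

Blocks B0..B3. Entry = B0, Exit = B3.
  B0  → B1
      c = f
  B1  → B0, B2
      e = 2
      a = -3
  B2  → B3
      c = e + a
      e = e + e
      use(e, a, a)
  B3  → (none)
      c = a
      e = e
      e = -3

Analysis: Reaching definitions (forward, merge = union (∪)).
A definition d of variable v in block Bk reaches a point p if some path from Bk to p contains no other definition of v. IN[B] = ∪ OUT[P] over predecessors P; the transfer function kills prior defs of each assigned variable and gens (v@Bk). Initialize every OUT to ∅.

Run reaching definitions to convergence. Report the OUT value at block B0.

Converged values:
  B0: | IN={a@B1, c@B0, e@B1} | OUT={a@B1, c@B0, e@B1}
  B1: | IN={a@B1, c@B0, e@B1} | OUT={a@B1, c@B0, e@B1}
  B2: | IN={a@B1, c@B0, e@B1} | OUT={a@B1, c@B2, e@B2}
  B3: | IN={a@B1, c@B2, e@B2} | OUT={a@B1, c@B3, e@B3}

Merge at B0 (entry node, so the boundary value {} is joined with the incoming edge(s)): IN[B0] = {} ⊔ OUT[B1] = {a@B1, c@B0, e@B1}
Applying B0's transfer function to that IN value gives OUT[B0] (row B0 above).

Answer: {a@B1, c@B0, e@B1}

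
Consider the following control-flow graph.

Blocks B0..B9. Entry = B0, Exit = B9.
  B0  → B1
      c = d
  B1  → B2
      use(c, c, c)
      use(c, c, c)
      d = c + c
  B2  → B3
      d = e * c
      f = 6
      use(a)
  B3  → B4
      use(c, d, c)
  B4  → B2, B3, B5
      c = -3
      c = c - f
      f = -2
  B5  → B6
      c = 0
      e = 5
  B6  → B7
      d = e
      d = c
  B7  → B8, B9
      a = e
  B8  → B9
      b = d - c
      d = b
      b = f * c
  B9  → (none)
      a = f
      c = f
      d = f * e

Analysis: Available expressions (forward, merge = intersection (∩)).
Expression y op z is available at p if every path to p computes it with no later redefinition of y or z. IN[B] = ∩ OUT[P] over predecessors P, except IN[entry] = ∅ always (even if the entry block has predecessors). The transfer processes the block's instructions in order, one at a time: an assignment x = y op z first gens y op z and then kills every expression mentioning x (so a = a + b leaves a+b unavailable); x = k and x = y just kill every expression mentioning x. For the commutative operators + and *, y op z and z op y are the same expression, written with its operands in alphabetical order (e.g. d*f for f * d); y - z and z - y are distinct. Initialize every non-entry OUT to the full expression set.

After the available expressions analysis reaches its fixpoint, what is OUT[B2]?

Answer: {c*e}

Working:
Converged values:
  B0: | IN={} | OUT={}
  B1: | IN={} | OUT={c+c}
  B2: | IN={} | OUT={c*e}
  B3: | IN={} | OUT={}
  B4: | IN={} | OUT={}
  B5: | IN={} | OUT={}
  B6: | IN={} | OUT={}
  B7: | IN={} | OUT={}
  B8: | IN={} | OUT={c*f}
  B9: | IN={} | OUT={e*f}

Merge at B2: IN[B2] = OUT[B1] ∩ OUT[B4] = {}
Applying B2's transfer function to that IN value gives OUT[B2] (row B2 above).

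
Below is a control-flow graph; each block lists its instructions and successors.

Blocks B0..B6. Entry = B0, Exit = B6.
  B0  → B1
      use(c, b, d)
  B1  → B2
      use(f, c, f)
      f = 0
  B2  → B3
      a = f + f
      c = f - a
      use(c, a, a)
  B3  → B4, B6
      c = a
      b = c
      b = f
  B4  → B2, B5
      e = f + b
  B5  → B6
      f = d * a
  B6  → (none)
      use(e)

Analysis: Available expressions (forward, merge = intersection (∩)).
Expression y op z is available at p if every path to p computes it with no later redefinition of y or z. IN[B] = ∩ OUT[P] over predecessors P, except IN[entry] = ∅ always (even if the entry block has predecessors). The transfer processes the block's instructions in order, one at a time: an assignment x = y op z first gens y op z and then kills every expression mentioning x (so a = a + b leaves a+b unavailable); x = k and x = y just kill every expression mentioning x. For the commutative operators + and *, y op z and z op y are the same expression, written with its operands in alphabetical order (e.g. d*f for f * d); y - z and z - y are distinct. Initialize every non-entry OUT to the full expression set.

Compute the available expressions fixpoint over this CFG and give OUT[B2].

Converged values:
  B0: | IN={} | OUT={}
  B1: | IN={} | OUT={}
  B2: | IN={} | OUT={f+f, f-a}
  B3: | IN={f+f, f-a} | OUT={f+f, f-a}
  B4: | IN={f+f, f-a} | OUT={b+f, f+f, f-a}
  B5: | IN={b+f, f+f, f-a} | OUT={a*d}
  B6: | IN={} | OUT={}

Merge at B2: IN[B2] = OUT[B1] ∩ OUT[B4] = {}
Applying B2's transfer function to that IN value gives OUT[B2] (row B2 above).

Answer: {f+f, f-a}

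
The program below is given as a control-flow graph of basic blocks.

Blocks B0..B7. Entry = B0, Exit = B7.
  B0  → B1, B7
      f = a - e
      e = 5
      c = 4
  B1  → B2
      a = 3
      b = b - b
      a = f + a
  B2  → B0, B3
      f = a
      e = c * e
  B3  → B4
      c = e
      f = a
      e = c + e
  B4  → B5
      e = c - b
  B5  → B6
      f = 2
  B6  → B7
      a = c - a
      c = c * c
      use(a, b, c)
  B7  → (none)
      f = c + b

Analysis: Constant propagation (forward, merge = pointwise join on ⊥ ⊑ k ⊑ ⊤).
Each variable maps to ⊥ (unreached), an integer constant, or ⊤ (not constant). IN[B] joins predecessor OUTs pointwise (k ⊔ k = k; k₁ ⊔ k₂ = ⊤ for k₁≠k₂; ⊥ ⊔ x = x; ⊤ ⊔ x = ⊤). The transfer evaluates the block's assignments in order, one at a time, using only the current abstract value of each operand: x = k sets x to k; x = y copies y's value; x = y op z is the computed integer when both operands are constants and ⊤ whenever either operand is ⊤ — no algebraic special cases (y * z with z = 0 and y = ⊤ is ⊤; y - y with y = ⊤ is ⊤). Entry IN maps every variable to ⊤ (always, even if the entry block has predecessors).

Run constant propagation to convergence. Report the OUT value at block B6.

Answer: {a: ⊤, b: ⊤, c: 400, d: ⊤, e: ⊤, f: 2}

Derivation:
Fixpoint table:
  B0:   IN=(all ⊤)   OUT={c:4, e:5; rest ⊤}
  B1:   IN={c:4, e:5; rest ⊤}   OUT={c:4, e:5; rest ⊤}
  B2:   IN={c:4, e:5; rest ⊤}   OUT={c:4, e:20; rest ⊤}
  B3:   IN={c:4, e:20; rest ⊤}   OUT={c:20, e:40; rest ⊤}
  B4:   IN={c:20, e:40; rest ⊤}   OUT={c:20; rest ⊤}
  B5:   IN={c:20; rest ⊤}   OUT={c:20, f:2; rest ⊤}
  B6:   IN={c:20, f:2; rest ⊤}   OUT={c:400, f:2; rest ⊤}
  B7:   IN=(all ⊤)   OUT=(all ⊤)

Merge at B6: IN[B6] = OUT[B5] = {a: ⊤, b: ⊤, c: 20, d: ⊤, e: ⊤, f: 2}
Applying B6's transfer function to that IN value gives OUT[B6] (row B6 above).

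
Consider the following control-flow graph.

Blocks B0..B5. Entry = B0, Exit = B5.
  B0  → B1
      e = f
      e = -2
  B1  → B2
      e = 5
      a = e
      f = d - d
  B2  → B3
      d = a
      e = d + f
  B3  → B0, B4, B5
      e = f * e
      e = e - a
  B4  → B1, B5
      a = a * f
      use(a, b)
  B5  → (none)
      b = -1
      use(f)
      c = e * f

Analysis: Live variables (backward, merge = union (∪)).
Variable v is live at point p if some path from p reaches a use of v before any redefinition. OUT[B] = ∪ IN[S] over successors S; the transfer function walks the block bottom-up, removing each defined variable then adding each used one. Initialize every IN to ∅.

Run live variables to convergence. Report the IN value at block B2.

Per-block solution:
  B0:   IN={b, d, f}   OUT={b, d}
  B1:   IN={b, d}   OUT={a, b, f}
  B2:   IN={a, b, f}   OUT={a, b, d, e, f}
  B3:   IN={a, b, d, e, f}   OUT={a, b, d, e, f}
  B4:   IN={a, b, d, e, f}   OUT={b, d, e, f}
  B5:   IN={e, f}   OUT={}

Merge at B2: OUT[B2] = IN[B3] = {a, b, d, e, f}
Applying B2's transfer function to that OUT value gives IN[B2] (row B2 above).

Answer: {a, b, f}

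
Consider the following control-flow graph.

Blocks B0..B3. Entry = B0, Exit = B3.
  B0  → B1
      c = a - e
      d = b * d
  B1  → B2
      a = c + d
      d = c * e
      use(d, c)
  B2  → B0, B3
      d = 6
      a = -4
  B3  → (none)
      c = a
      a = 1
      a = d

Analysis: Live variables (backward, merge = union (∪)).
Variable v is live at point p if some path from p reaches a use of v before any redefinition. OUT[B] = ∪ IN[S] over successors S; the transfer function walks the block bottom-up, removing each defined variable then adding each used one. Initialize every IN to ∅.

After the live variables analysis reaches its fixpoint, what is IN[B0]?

Answer: {a, b, d, e}

Derivation:
Converged values:
  B0:  IN={a, b, d, e}  OUT={b, c, d, e}
  B1:  IN={b, c, d, e}  OUT={b, e}
  B2:  IN={b, e}  OUT={a, b, d, e}
  B3:  IN={a, d}  OUT={}

Merge at B0: OUT[B0] = IN[B1] = {b, c, d, e}
Applying B0's transfer function to that OUT value gives IN[B0] (row B0 above).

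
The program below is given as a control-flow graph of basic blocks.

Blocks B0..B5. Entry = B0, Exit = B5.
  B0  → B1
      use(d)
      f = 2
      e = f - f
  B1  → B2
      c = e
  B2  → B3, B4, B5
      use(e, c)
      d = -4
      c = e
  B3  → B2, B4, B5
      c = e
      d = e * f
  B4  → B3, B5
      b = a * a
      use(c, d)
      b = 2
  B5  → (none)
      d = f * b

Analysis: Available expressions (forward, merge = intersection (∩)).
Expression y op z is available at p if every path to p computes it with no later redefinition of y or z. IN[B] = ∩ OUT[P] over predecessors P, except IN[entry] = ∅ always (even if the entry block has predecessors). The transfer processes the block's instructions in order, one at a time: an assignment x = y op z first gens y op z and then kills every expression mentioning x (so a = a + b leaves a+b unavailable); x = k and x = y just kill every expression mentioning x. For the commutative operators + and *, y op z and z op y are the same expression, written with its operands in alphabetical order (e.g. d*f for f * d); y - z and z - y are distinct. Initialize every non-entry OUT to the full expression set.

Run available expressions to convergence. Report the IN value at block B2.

Fixpoint table:
  B0:   IN={}   OUT={f-f}
  B1:   IN={f-f}   OUT={f-f}
  B2:   IN={f-f}   OUT={f-f}
  B3:   IN={f-f}   OUT={e*f, f-f}
  B4:   IN={f-f}   OUT={a*a, f-f}
  B5:   IN={f-f}   OUT={b*f, f-f}

Merge at B2: IN[B2] = OUT[B1] ∩ OUT[B3] = {f-f}

Answer: {f-f}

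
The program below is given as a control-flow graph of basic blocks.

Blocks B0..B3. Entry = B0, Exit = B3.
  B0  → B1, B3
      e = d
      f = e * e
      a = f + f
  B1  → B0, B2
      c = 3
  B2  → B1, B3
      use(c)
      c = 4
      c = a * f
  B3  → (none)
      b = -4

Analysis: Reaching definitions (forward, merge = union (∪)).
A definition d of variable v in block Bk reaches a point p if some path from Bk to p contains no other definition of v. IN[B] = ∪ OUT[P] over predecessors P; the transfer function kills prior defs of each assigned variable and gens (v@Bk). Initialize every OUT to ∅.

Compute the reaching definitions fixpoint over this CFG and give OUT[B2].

Fixpoint table:
  B0: | IN={a@B0, c@B1, e@B0, f@B0} | OUT={a@B0, c@B1, e@B0, f@B0}
  B1: | IN={a@B0, c@B1, c@B2, e@B0, f@B0} | OUT={a@B0, c@B1, e@B0, f@B0}
  B2: | IN={a@B0, c@B1, e@B0, f@B0} | OUT={a@B0, c@B2, e@B0, f@B0}
  B3: | IN={a@B0, c@B1, c@B2, e@B0, f@B0} | OUT={a@B0, b@B3, c@B1, c@B2, e@B0, f@B0}

Merge at B2: IN[B2] = OUT[B1] = {a@B0, c@B1, e@B0, f@B0}
Applying B2's transfer function to that IN value gives OUT[B2] (row B2 above).

Answer: {a@B0, c@B2, e@B0, f@B0}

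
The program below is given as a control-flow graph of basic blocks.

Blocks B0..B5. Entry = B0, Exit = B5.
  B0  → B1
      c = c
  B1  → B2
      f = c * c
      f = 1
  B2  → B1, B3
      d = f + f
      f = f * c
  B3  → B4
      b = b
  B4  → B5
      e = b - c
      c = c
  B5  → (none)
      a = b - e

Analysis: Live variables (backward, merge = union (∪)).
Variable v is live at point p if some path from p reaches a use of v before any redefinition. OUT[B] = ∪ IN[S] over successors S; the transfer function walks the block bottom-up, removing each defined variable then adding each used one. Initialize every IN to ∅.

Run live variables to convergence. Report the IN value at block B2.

Answer: {b, c, f}

Working:
Fixpoint table:
  B0: | IN={b, c} | OUT={b, c}
  B1: | IN={b, c} | OUT={b, c, f}
  B2: | IN={b, c, f} | OUT={b, c}
  B3: | IN={b, c} | OUT={b, c}
  B4: | IN={b, c} | OUT={b, e}
  B5: | IN={b, e} | OUT={}

Merge at B2: OUT[B2] = IN[B1] ⊔ IN[B3] = {b, c}
Applying B2's transfer function to that OUT value gives IN[B2] (row B2 above).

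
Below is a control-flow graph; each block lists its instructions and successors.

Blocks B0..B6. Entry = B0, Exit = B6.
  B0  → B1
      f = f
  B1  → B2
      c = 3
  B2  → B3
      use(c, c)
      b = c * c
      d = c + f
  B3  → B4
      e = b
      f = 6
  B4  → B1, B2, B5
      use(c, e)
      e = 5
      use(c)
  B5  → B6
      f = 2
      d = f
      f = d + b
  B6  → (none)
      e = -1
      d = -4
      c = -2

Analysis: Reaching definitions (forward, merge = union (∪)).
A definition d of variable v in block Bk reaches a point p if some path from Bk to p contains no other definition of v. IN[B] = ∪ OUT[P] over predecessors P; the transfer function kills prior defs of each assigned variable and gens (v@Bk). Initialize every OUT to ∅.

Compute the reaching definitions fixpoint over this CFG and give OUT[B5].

Fixpoint table:
  B0: | IN={} | OUT={f@B0}
  B1: | IN={b@B2, c@B1, d@B2, e@B4, f@B0, f@B3} | OUT={b@B2, c@B1, d@B2, e@B4, f@B0, f@B3}
  B2: | IN={b@B2, c@B1, d@B2, e@B4, f@B0, f@B3} | OUT={b@B2, c@B1, d@B2, e@B4, f@B0, f@B3}
  B3: | IN={b@B2, c@B1, d@B2, e@B4, f@B0, f@B3} | OUT={b@B2, c@B1, d@B2, e@B3, f@B3}
  B4: | IN={b@B2, c@B1, d@B2, e@B3, f@B3} | OUT={b@B2, c@B1, d@B2, e@B4, f@B3}
  B5: | IN={b@B2, c@B1, d@B2, e@B4, f@B3} | OUT={b@B2, c@B1, d@B5, e@B4, f@B5}
  B6: | IN={b@B2, c@B1, d@B5, e@B4, f@B5} | OUT={b@B2, c@B6, d@B6, e@B6, f@B5}

Merge at B5: IN[B5] = OUT[B4] = {b@B2, c@B1, d@B2, e@B4, f@B3}
Applying B5's transfer function to that IN value gives OUT[B5] (row B5 above).

Answer: {b@B2, c@B1, d@B5, e@B4, f@B5}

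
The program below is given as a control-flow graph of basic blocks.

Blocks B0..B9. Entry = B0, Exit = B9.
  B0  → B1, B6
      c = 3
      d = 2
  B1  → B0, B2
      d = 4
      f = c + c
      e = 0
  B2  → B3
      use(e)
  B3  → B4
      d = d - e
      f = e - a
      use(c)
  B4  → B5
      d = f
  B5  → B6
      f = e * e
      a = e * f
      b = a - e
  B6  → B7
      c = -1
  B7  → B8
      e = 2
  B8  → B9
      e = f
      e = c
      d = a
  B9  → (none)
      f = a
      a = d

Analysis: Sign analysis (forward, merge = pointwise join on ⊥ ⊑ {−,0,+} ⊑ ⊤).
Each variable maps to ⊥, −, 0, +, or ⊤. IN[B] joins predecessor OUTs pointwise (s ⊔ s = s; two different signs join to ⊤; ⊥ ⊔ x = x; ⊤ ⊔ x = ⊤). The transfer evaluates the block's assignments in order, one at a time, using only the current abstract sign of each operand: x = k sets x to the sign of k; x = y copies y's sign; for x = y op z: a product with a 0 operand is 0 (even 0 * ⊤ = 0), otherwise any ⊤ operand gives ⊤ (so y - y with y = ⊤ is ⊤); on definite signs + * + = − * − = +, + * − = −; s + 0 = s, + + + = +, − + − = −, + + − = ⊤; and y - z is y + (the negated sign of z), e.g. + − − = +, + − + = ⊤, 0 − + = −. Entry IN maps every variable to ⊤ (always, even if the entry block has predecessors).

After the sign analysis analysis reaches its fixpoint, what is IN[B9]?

Answer: {a: ⊤, b: ⊤, c: -, d: ⊤, e: -, f: ⊤}

Trace:
Per-block solution:
  B0: | IN=(all ⊤) | OUT={c:+, d:+; rest ⊤}
  B1: | IN={c:+, d:+; rest ⊤} | OUT={c:+, d:+, e:0, f:+; rest ⊤}
  B2: | IN={c:+, d:+, e:0, f:+; rest ⊤} | OUT={c:+, d:+, e:0, f:+; rest ⊤}
  B3: | IN={c:+, d:+, e:0, f:+; rest ⊤} | OUT={c:+, d:+, e:0; rest ⊤}
  B4: | IN={c:+, d:+, e:0; rest ⊤} | OUT={c:+, e:0; rest ⊤}
  B5: | IN={c:+, e:0; rest ⊤} | OUT={a:0, b:0, c:+, e:0, f:0; rest ⊤}
  B6: | IN={c:+; rest ⊤} | OUT={c:-; rest ⊤}
  B7: | IN={c:-; rest ⊤} | OUT={c:-, e:+; rest ⊤}
  B8: | IN={c:-, e:+; rest ⊤} | OUT={c:-, e:-; rest ⊤}
  B9: | IN={c:-, e:-; rest ⊤} | OUT={c:-, e:-; rest ⊤}

Merge at B9: IN[B9] = OUT[B8] = {a: ⊤, b: ⊤, c: -, d: ⊤, e: -, f: ⊤}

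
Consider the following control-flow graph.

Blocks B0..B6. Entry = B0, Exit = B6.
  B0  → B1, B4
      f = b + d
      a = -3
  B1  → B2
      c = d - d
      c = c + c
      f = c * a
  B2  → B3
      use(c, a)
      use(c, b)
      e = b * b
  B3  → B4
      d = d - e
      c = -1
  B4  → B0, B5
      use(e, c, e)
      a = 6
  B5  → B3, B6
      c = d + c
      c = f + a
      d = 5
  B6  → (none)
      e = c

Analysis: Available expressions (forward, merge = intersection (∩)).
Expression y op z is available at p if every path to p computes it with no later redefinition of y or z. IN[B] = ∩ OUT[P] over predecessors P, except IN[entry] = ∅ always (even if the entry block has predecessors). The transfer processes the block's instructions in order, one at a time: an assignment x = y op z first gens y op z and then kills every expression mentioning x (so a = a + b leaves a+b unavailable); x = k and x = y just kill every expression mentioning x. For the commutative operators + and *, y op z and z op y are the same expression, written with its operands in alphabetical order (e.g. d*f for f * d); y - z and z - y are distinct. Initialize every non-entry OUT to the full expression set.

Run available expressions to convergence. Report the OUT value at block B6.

Answer: {a+f}

Derivation:
Fixpoint table:
  B0: | IN={} | OUT={b+d}
  B1: | IN={b+d} | OUT={a*c, b+d, d-d}
  B2: | IN={a*c, b+d, d-d} | OUT={a*c, b*b, b+d, d-d}
  B3: | IN={} | OUT={}
  B4: | IN={} | OUT={}
  B5: | IN={} | OUT={a+f}
  B6: | IN={a+f} | OUT={a+f}

Merge at B6: IN[B6] = OUT[B5] = {a+f}
Applying B6's transfer function to that IN value gives OUT[B6] (row B6 above).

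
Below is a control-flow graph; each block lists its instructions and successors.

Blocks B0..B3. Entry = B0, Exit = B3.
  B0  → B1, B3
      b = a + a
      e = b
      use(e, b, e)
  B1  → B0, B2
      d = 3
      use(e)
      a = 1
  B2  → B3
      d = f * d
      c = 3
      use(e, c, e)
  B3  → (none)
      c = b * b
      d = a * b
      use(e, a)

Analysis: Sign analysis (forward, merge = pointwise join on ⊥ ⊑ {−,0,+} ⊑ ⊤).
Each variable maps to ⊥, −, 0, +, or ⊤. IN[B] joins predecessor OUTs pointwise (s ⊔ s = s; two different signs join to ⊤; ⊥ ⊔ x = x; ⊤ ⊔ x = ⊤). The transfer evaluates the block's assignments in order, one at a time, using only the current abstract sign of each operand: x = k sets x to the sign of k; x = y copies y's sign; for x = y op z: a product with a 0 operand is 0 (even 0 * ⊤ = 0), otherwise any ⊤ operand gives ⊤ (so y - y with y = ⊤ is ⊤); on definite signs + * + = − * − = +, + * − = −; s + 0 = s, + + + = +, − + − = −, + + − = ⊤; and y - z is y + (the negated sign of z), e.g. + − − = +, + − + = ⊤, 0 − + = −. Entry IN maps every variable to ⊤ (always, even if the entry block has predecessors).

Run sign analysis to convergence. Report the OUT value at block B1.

Fixpoint table:
  B0:   IN=(all ⊤)   OUT=(all ⊤)
  B1:   IN=(all ⊤)   OUT={a:+, d:+; rest ⊤}
  B2:   IN={a:+, d:+; rest ⊤}   OUT={a:+, c:+; rest ⊤}
  B3:   IN=(all ⊤)   OUT=(all ⊤)

Merge at B1: IN[B1] = OUT[B0] = {a: ⊤, b: ⊤, c: ⊤, d: ⊤, e: ⊤, f: ⊤}
Applying B1's transfer function to that IN value gives OUT[B1] (row B1 above).

Answer: {a: +, b: ⊤, c: ⊤, d: +, e: ⊤, f: ⊤}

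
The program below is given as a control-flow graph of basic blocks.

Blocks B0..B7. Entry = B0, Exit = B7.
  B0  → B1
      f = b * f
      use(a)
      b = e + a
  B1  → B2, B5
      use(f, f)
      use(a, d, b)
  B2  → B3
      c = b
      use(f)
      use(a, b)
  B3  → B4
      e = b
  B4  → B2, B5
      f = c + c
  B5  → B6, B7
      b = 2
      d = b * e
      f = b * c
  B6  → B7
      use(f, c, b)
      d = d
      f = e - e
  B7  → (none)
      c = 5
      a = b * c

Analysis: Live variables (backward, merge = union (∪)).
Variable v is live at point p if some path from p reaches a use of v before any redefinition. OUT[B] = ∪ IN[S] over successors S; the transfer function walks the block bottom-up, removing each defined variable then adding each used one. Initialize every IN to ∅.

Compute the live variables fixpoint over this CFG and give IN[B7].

Answer: {b}

Trace:
Per-block solution:
  B0: | IN={a, b, c, d, e, f} | OUT={a, b, c, d, e, f}
  B1: | IN={a, b, c, d, e, f} | OUT={a, b, c, e, f}
  B2: | IN={a, b, f} | OUT={a, b, c}
  B3: | IN={a, b, c} | OUT={a, b, c, e}
  B4: | IN={a, b, c, e} | OUT={a, b, c, e, f}
  B5: | IN={c, e} | OUT={b, c, d, e, f}
  B6: | IN={b, c, d, e, f} | OUT={b}
  B7: | IN={b} | OUT={}

B7 is the boundary node: OUT[B7] = {}
Applying B7's transfer function to that OUT value gives IN[B7] (row B7 above).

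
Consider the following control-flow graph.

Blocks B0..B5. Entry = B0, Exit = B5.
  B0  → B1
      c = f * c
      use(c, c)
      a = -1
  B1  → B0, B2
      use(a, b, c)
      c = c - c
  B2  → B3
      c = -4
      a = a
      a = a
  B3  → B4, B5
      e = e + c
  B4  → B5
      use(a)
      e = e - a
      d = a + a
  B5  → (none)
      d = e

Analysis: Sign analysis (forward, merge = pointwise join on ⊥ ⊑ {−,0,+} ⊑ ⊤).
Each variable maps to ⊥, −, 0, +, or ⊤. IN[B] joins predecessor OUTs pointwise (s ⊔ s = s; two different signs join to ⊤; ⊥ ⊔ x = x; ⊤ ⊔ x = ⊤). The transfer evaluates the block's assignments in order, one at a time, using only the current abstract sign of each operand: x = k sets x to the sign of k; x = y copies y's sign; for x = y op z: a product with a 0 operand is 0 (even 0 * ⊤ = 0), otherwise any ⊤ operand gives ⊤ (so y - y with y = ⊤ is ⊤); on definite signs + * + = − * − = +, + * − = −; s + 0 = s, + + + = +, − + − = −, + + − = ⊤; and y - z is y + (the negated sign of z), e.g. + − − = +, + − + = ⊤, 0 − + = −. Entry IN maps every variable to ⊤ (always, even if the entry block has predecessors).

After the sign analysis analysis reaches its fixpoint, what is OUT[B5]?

Converged values:
  B0:  IN=(all ⊤)  OUT={a:-; rest ⊤}
  B1:  IN={a:-; rest ⊤}  OUT={a:-; rest ⊤}
  B2:  IN={a:-; rest ⊤}  OUT={a:-, c:-; rest ⊤}
  B3:  IN={a:-, c:-; rest ⊤}  OUT={a:-, c:-; rest ⊤}
  B4:  IN={a:-, c:-; rest ⊤}  OUT={a:-, c:-, d:-; rest ⊤}
  B5:  IN={a:-, c:-; rest ⊤}  OUT={a:-, c:-; rest ⊤}

Merge at B5: IN[B5] = OUT[B3] ⊔ OUT[B4] = {a: -, b: ⊤, c: -, d: ⊤, e: ⊤, f: ⊤}
Applying B5's transfer function to that IN value gives OUT[B5] (row B5 above).

Answer: {a: -, b: ⊤, c: -, d: ⊤, e: ⊤, f: ⊤}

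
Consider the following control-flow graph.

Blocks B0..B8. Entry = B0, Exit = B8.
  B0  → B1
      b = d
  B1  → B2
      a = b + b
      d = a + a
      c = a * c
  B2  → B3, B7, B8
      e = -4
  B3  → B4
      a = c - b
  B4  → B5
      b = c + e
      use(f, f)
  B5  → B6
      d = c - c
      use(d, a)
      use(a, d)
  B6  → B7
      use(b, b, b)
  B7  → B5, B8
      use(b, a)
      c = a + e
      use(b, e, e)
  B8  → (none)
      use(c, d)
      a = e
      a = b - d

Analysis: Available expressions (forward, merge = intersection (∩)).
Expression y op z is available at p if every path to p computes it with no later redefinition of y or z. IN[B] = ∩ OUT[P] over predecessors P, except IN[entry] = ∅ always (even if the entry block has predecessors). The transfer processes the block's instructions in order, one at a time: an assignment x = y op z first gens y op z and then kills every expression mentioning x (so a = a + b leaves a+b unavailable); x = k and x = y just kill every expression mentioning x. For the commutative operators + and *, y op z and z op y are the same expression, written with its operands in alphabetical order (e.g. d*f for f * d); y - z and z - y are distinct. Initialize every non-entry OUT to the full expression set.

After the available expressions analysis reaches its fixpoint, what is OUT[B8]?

Answer: {b-d}

Working:
Converged values:
  B0:   IN={}   OUT={}
  B1:   IN={}   OUT={a+a, b+b}
  B2:   IN={a+a, b+b}   OUT={a+a, b+b}
  B3:   IN={a+a, b+b}   OUT={b+b, c-b}
  B4:   IN={b+b, c-b}   OUT={c+e}
  B5:   IN={}   OUT={c-c}
  B6:   IN={c-c}   OUT={c-c}
  B7:   IN={}   OUT={a+e}
  B8:   IN={}   OUT={b-d}

Merge at B8: IN[B8] = OUT[B2] ∩ OUT[B7] = {}
Applying B8's transfer function to that IN value gives OUT[B8] (row B8 above).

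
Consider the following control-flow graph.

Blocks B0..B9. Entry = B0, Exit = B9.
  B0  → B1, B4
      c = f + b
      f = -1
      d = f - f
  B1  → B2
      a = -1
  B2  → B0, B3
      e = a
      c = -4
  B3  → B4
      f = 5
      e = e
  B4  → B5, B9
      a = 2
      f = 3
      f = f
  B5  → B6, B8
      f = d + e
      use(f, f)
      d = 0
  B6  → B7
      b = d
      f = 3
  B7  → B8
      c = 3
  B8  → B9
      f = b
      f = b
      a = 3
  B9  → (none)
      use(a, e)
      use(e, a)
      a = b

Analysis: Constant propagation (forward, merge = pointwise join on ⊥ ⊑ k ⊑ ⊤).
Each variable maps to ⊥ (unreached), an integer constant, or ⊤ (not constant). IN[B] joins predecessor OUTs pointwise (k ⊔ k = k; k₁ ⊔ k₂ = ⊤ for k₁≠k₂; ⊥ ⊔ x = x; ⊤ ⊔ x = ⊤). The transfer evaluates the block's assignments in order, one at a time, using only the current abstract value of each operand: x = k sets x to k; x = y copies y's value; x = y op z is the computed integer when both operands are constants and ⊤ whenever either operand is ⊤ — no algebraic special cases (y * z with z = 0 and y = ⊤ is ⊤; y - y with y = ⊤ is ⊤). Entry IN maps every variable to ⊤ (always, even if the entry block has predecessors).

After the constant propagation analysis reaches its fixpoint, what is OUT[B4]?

Answer: {a: 2, b: ⊤, c: ⊤, d: 0, e: ⊤, f: 3}

Trace:
Fixpoint table:
  B0: | IN=(all ⊤) | OUT={d:0, f:-1; rest ⊤}
  B1: | IN={d:0, f:-1; rest ⊤} | OUT={a:-1, d:0, f:-1; rest ⊤}
  B2: | IN={a:-1, d:0, f:-1; rest ⊤} | OUT={a:-1, c:-4, d:0, e:-1, f:-1; rest ⊤}
  B3: | IN={a:-1, c:-4, d:0, e:-1, f:-1; rest ⊤} | OUT={a:-1, c:-4, d:0, e:-1, f:5; rest ⊤}
  B4: | IN={d:0; rest ⊤} | OUT={a:2, d:0, f:3; rest ⊤}
  B5: | IN={a:2, d:0, f:3; rest ⊤} | OUT={a:2, d:0; rest ⊤}
  B6: | IN={a:2, d:0; rest ⊤} | OUT={a:2, b:0, d:0, f:3; rest ⊤}
  B7: | IN={a:2, b:0, d:0, f:3; rest ⊤} | OUT={a:2, b:0, c:3, d:0, f:3; rest ⊤}
  B8: | IN={a:2, d:0; rest ⊤} | OUT={a:3, d:0; rest ⊤}
  B9: | IN={d:0; rest ⊤} | OUT={d:0; rest ⊤}

Merge at B4: IN[B4] = OUT[B0] ⊔ OUT[B3] = {a: ⊤, b: ⊤, c: ⊤, d: 0, e: ⊤, f: ⊤}
Applying B4's transfer function to that IN value gives OUT[B4] (row B4 above).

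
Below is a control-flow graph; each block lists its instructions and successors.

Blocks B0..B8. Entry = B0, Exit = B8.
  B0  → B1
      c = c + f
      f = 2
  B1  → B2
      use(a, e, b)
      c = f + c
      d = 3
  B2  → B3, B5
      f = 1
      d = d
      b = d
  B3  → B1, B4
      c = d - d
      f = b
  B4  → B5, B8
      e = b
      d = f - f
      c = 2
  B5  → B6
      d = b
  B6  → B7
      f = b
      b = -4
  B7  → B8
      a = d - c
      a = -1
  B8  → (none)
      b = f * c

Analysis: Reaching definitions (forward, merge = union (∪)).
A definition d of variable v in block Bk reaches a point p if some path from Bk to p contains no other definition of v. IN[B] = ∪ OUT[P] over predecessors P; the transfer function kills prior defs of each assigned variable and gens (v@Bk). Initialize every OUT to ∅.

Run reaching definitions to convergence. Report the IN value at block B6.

Answer: {b@B2, c@B1, c@B4, d@B5, e@B4, f@B2, f@B3}

Trace:
Fixpoint table:
  B0:  IN={}  OUT={c@B0, f@B0}
  B1:  IN={b@B2, c@B0, c@B3, d@B2, f@B0, f@B3}  OUT={b@B2, c@B1, d@B1, f@B0, f@B3}
  B2:  IN={b@B2, c@B1, d@B1, f@B0, f@B3}  OUT={b@B2, c@B1, d@B2, f@B2}
  B3:  IN={b@B2, c@B1, d@B2, f@B2}  OUT={b@B2, c@B3, d@B2, f@B3}
  B4:  IN={b@B2, c@B3, d@B2, f@B3}  OUT={b@B2, c@B4, d@B4, e@B4, f@B3}
  B5:  IN={b@B2, c@B1, c@B4, d@B2, d@B4, e@B4, f@B2, f@B3}  OUT={b@B2, c@B1, c@B4, d@B5, e@B4, f@B2, f@B3}
  B6:  IN={b@B2, c@B1, c@B4, d@B5, e@B4, f@B2, f@B3}  OUT={b@B6, c@B1, c@B4, d@B5, e@B4, f@B6}
  B7:  IN={b@B6, c@B1, c@B4, d@B5, e@B4, f@B6}  OUT={a@B7, b@B6, c@B1, c@B4, d@B5, e@B4, f@B6}
  B8:  IN={a@B7, b@B2, b@B6, c@B1, c@B4, d@B4, d@B5, e@B4, f@B3, f@B6}  OUT={a@B7, b@B8, c@B1, c@B4, d@B4, d@B5, e@B4, f@B3, f@B6}

Merge at B6: IN[B6] = OUT[B5] = {b@B2, c@B1, c@B4, d@B5, e@B4, f@B2, f@B3}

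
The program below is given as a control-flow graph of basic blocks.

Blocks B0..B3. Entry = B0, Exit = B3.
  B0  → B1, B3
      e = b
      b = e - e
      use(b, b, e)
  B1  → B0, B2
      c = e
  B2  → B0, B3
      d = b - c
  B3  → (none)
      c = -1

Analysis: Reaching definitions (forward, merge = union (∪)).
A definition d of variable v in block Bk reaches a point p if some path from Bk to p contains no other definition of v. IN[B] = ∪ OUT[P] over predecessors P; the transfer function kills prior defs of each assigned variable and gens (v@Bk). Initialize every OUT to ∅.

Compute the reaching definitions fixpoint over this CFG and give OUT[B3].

Answer: {b@B0, c@B3, d@B2, e@B0}

Derivation:
Per-block solution:
  B0:  IN={b@B0, c@B1, d@B2, e@B0}  OUT={b@B0, c@B1, d@B2, e@B0}
  B1:  IN={b@B0, c@B1, d@B2, e@B0}  OUT={b@B0, c@B1, d@B2, e@B0}
  B2:  IN={b@B0, c@B1, d@B2, e@B0}  OUT={b@B0, c@B1, d@B2, e@B0}
  B3:  IN={b@B0, c@B1, d@B2, e@B0}  OUT={b@B0, c@B3, d@B2, e@B0}

Merge at B3: IN[B3] = OUT[B0] ⊔ OUT[B2] = {b@B0, c@B1, d@B2, e@B0}
Applying B3's transfer function to that IN value gives OUT[B3] (row B3 above).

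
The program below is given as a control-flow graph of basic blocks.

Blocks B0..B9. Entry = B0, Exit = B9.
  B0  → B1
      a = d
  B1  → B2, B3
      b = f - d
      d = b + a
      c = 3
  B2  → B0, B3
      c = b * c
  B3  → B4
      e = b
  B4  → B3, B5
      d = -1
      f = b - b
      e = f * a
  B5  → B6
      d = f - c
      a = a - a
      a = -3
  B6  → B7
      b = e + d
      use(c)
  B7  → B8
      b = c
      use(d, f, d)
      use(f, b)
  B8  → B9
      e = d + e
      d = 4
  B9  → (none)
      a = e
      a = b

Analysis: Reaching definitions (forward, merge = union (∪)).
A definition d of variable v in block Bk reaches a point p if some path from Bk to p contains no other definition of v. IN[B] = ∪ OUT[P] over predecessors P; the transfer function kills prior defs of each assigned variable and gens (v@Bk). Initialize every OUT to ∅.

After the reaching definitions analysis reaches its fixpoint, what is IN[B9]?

Answer: {a@B5, b@B7, c@B1, c@B2, d@B8, e@B8, f@B4}

Derivation:
Per-block solution:
  B0: | IN={a@B0, b@B1, c@B2, d@B1} | OUT={a@B0, b@B1, c@B2, d@B1}
  B1: | IN={a@B0, b@B1, c@B2, d@B1} | OUT={a@B0, b@B1, c@B1, d@B1}
  B2: | IN={a@B0, b@B1, c@B1, d@B1} | OUT={a@B0, b@B1, c@B2, d@B1}
  B3: | IN={a@B0, b@B1, c@B1, c@B2, d@B1, d@B4, e@B4, f@B4} | OUT={a@B0, b@B1, c@B1, c@B2, d@B1, d@B4, e@B3, f@B4}
  B4: | IN={a@B0, b@B1, c@B1, c@B2, d@B1, d@B4, e@B3, f@B4} | OUT={a@B0, b@B1, c@B1, c@B2, d@B4, e@B4, f@B4}
  B5: | IN={a@B0, b@B1, c@B1, c@B2, d@B4, e@B4, f@B4} | OUT={a@B5, b@B1, c@B1, c@B2, d@B5, e@B4, f@B4}
  B6: | IN={a@B5, b@B1, c@B1, c@B2, d@B5, e@B4, f@B4} | OUT={a@B5, b@B6, c@B1, c@B2, d@B5, e@B4, f@B4}
  B7: | IN={a@B5, b@B6, c@B1, c@B2, d@B5, e@B4, f@B4} | OUT={a@B5, b@B7, c@B1, c@B2, d@B5, e@B4, f@B4}
  B8: | IN={a@B5, b@B7, c@B1, c@B2, d@B5, e@B4, f@B4} | OUT={a@B5, b@B7, c@B1, c@B2, d@B8, e@B8, f@B4}
  B9: | IN={a@B5, b@B7, c@B1, c@B2, d@B8, e@B8, f@B4} | OUT={a@B9, b@B7, c@B1, c@B2, d@B8, e@B8, f@B4}

Merge at B9: IN[B9] = OUT[B8] = {a@B5, b@B7, c@B1, c@B2, d@B8, e@B8, f@B4}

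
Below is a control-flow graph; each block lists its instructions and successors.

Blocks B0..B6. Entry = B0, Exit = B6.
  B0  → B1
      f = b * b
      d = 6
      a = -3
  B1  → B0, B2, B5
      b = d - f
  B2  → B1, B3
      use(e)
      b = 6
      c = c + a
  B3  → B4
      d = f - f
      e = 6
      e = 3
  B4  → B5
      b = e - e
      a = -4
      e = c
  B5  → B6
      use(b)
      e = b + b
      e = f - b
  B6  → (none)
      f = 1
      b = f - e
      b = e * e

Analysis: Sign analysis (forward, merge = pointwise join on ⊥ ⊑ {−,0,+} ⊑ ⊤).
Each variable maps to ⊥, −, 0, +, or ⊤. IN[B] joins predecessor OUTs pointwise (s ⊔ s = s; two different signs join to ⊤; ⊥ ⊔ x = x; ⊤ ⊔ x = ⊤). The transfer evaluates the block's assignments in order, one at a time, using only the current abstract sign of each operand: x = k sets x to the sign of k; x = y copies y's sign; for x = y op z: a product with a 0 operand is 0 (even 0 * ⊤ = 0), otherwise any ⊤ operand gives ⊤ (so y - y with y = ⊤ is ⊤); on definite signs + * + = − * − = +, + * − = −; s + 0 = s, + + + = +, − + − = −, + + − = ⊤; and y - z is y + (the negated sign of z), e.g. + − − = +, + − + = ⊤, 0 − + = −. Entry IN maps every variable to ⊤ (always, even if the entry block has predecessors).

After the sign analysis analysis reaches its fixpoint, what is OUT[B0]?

Answer: {a: -, b: ⊤, c: ⊤, d: +, e: ⊤, f: ⊤}

Working:
Per-block solution:
  B0:  IN=(all ⊤)  OUT={a:-, d:+; rest ⊤}
  B1:  IN={a:-, d:+; rest ⊤}  OUT={a:-, d:+; rest ⊤}
  B2:  IN={a:-, d:+; rest ⊤}  OUT={a:-, b:+, d:+; rest ⊤}
  B3:  IN={a:-, b:+, d:+; rest ⊤}  OUT={a:-, b:+, e:+; rest ⊤}
  B4:  IN={a:-, b:+, e:+; rest ⊤}  OUT={a:-; rest ⊤}
  B5:  IN={a:-; rest ⊤}  OUT={a:-; rest ⊤}
  B6:  IN={a:-; rest ⊤}  OUT={a:-, f:+; rest ⊤}

Merge at B0 (entry node, so the boundary value (all ⊤) is joined with the incoming edge(s)): IN[B0] = (all ⊤) ⊔ OUT[B1] = {a: ⊤, b: ⊤, c: ⊤, d: ⊤, e: ⊤, f: ⊤}
Applying B0's transfer function to that IN value gives OUT[B0] (row B0 above).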